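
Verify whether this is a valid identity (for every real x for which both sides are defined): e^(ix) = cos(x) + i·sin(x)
Claim: e^(ix) = cos(x) + i·sin(x).
Reasoning: Euler's formula. Expand e^(ix) = Σ (ix)^k / k!. Since i² = -1, the even-k terms are Σ (-1)^m x^(2m)/(2m)! = cos(x) and the odd-k terms are i · Σ (-1)^m x^(2m+1)/(2m+1)! = i·sin(x).
So the two sides agree for every real x for which both sides are defined.

Conclusion: Yes, this is an identity.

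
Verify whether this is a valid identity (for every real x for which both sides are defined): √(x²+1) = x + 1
No, this is NOT an identity.

Claim: √(x²+1) = x + 1.
Test a specific point where both sides are defined: x = -1.
LHS = √(x²+1) ≈ 1.4142
RHS = x + 1 ≈ 0.0000
Since 1.4142 ≠ 0.0000, the equation fails at this point, so it cannot hold for every real x for which both sides are defined.
(x+1)² = x² + 2x + 1 ≠ x² + 1 unless x = 0.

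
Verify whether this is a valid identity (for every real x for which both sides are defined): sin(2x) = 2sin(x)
No, this is NOT an identity.

Claim: sin(2x) = 2sin(x).
Test a specific point where both sides are defined: x = π/2.
LHS = sin(2x) ≈ 0.0000
RHS = 2sin(x) ≈ 2.0000
Since 0.0000 ≠ 2.0000, the equation fails at this point, so it cannot hold for every real x for which both sides are defined.
The correct double-angle formula is sin(2x) = 2sin(x)cos(x).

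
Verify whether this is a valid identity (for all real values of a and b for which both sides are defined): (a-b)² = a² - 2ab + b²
Claim: (a-b)² = a² - 2ab + b².
Reasoning: Expand: (a-b)² = (a-b)(a-b) = a·a - a·b - b·a + b·b = a² - 2ab + b².
So the two sides agree for all real values of a and b for which both sides are defined.

Conclusion: Yes, this is an identity.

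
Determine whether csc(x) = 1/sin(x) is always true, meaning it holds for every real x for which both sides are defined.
Claim: csc(x) = 1/sin(x).
Reasoning: csc(x) is by definition the reciprocal of sin(x), wherever sin(x) ≠ 0.
So the two sides agree for every real x for which both sides are defined.

Conclusion: Yes, this is an identity.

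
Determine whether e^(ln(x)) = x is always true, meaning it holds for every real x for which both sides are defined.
Yes, this is an identity.

Claim: e^(ln(x)) = x.
Reasoning: For x > 0, ln(x) is by definition the exponent p such that e^p = x. Raising e to that exponent therefore returns x: e^(ln x) = x.
So the two sides agree for every real x for which both sides are defined.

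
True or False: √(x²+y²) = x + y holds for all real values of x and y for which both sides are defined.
False.

Claim: √(x²+y²) = x + y.
Test a specific point where both sides are defined: x = 3, y = -1.
LHS = √(x²+y²) ≈ 3.1623
RHS = x + y ≈ 2.0000
Since 3.1623 ≠ 2.0000, the equation fails at this point, so it cannot hold for all real values of x and y for which both sides are defined.
(x+y)² = x² + 2xy + y², not x² + y², so the square root does not split this way.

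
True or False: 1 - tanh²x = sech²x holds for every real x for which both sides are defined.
True.

Claim: 1 - tanh²x = sech²x.
Reasoning: Divide cosh²x - sinh²x = 1 through by cosh²x (never zero): 1 - tanh²x = 1/cosh²x = sech²x.
So the two sides agree for every real x for which both sides are defined.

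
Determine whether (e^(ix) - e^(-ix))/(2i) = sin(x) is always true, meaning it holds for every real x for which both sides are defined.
Yes, this is an identity.

Claim: (e^(ix) - e^(-ix))/(2i) = sin(x).
Reasoning: By Euler's formula e^(ix) = cos(x) + i·sin(x) and e^(-ix) = cos(x) - i·sin(x). Subtracting cancels the cosine terms: e^(ix) - e^(-ix) = 2i·sin(x); divide by 2i.
So the two sides agree for every real x for which both sides are defined.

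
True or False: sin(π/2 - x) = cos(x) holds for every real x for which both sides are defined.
Claim: sin(π/2 - x) = cos(x).
Reasoning: Use sin(u - v) = sin(u)cos(v) - cos(u)sin(v) with u = π/2, v = x: sin(π/2)cos(x) - cos(π/2)sin(x) = 1·cos(x) - 0·sin(x) = cos(x).
So the two sides agree for every real x for which both sides are defined.

Conclusion: True.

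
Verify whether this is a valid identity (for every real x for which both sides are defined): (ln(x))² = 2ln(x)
No, this is NOT an identity.

Claim: (ln(x))² = 2ln(x).
Test a specific point where both sides are defined: x = 5.
LHS = (ln(x))² ≈ 2.5903
RHS = 2ln(x) ≈ 3.2189
Since 2.5903 ≠ 3.2189, the equation fails at this point, so it cannot hold for every real x for which both sides are defined.
2ln(x) equals ln(x²), which is not the same as (ln x)².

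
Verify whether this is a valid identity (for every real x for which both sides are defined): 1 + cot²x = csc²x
Claim: 1 + cot²x = csc²x.
Reasoning: Start from sin²x + cos²x = 1 and divide every term by sin²x (allowed wherever cot x and csc x are defined): 1 + cot²x = 1/sin²x = csc²x.
So the two sides agree for every real x for which both sides are defined.

Conclusion: Yes, this is an identity.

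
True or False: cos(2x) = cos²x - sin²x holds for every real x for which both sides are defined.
True.

Claim: cos(2x) = cos²x - sin²x.
Reasoning: Put y = x in the addition formula cos(x+y) = cos(x)cos(y) - sin(x)sin(y): cos(2x) = cos²x - sin²x.
So the two sides agree for every real x for which both sides are defined.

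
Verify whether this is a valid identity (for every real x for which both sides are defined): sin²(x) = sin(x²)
Claim: sin²(x) = sin(x²).
Test a specific point where both sides are defined: x = π/3.
LHS = sin²(x) ≈ 0.7500
RHS = sin(x²) ≈ 0.8897
Since 0.7500 ≠ 0.8897, the equation fails at this point, so it cannot hold for every real x for which both sides are defined.
sin²(x) means (sin x)², squaring the output; sin(x²) squares the input. These are different functions.

Conclusion: No, this is NOT an identity.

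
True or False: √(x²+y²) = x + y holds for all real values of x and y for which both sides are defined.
Claim: √(x²+y²) = x + y.
Test a specific point where both sides are defined: x = 2, y = 4.
LHS = √(x²+y²) ≈ 4.4721
RHS = x + y ≈ 6.0000
Since 4.4721 ≠ 6.0000, the equation fails at this point, so it cannot hold for all real values of x and y for which both sides are defined.
(x+y)² = x² + 2xy + y², not x² + y², so the square root does not split this way.

Conclusion: False.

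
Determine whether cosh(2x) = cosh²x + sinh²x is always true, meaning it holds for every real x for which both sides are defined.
Claim: cosh(2x) = cosh²x + sinh²x.
Reasoning: cosh²x = (e^(2x) + 2 + e^(-2x))/4 and sinh²x = (e^(2x) - 2 + e^(-2x))/4. Adding gives (2e^(2x) + 2e^(-2x))/4 = (e^(2x) + e^(-2x))/2 = cosh(2x).
So the two sides agree for every real x for which both sides are defined.

Conclusion: Yes, this is an identity.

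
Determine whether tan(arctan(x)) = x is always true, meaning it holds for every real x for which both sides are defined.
Yes, this is an identity.

Claim: tan(arctan(x)) = x.
Reasoning: For every real x, arctan(x) is by definition the angle in (-π/2, π/2) whose tangent equals x. Taking the tangent of that angle returns x.
So the two sides agree for every real x for which both sides are defined.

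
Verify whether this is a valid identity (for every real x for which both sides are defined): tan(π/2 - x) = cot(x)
Claim: tan(π/2 - x) = cot(x).
Reasoning: tan(π/2 - x) = sin(π/2 - x)/cos(π/2 - x) = cos(x)/sin(x) = cot(x), using the cofunction identities sin(π/2 - x) = cos(x) and cos(π/2 - x) = sin(x).
So the two sides agree for every real x for which both sides are defined.

Conclusion: Yes, this is an identity.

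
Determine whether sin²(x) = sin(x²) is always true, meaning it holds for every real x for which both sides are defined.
Claim: sin²(x) = sin(x²).
Test a specific point where both sides are defined: x = π/6.
LHS = sin²(x) ≈ 0.2500
RHS = sin(x²) ≈ 0.2707
Since 0.2500 ≠ 0.2707, the equation fails at this point, so it cannot hold for every real x for which both sides are defined.
sin²(x) means (sin x)², squaring the output; sin(x²) squares the input. These are different functions.

Conclusion: No, this is NOT an identity.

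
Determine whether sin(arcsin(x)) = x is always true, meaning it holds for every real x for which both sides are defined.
Claim: sin(arcsin(x)) = x.
Reasoning: For -1 ≤ x ≤ 1 (where arcsin is defined), arcsin(x) is by definition an angle whose sine equals x. Taking the sine of that angle returns x. (Note the other order, arcsin(sin x) = x, is NOT an identity.)
So the two sides agree for every real x for which both sides are defined.

Conclusion: Yes, this is an identity.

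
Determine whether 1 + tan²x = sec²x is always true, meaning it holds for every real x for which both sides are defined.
Claim: 1 + tan²x = sec²x.
Reasoning: Start from sin²x + cos²x = 1 and divide every term by cos²x (allowed wherever tan x and sec x are defined): tan²x + 1 = 1/cos²x = sec²x.
So the two sides agree for every real x for which both sides are defined.

Conclusion: Yes, this is an identity.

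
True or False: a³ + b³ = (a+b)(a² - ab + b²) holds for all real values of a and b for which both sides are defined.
True.

Claim: a³ + b³ = (a+b)(a² - ab + b²).
Reasoning: Expand the right side: (a+b)(a² - ab + b²) = a³ - a²b + ab² + a²b - ab² + b³ = a³ + b³ (the middle terms cancel in pairs).
So the two sides agree for all real values of a and b for which both sides are defined.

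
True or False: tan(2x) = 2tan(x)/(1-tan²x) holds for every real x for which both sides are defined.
True.

Claim: tan(2x) = 2tan(x)/(1-tan²x).
Reasoning: tan(2x) = sin(2x)/cos(2x) = 2sin(x)cos(x) / (cos²x - sin²x). Divide numerator and denominator by cos²x: 2tan(x) / (1 - tan²x).
So the two sides agree for every real x for which both sides are defined.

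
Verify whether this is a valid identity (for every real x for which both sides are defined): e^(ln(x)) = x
Yes, this is an identity.

Claim: e^(ln(x)) = x.
Reasoning: For x > 0, ln(x) is by definition the exponent p such that e^p = x. Raising e to that exponent therefore returns x: e^(ln x) = x.
So the two sides agree for every real x for which both sides are defined.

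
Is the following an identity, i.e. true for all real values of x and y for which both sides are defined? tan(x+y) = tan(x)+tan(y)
No, this is NOT an identity.

Claim: tan(x+y) = tan(x)+tan(y).
Test a specific point where both sides are defined: x = 2π/3, y = -π/3.
LHS = tan(x+y) ≈ 1.7321
RHS = tan(x)+tan(y) ≈ -3.4641
Since 1.7321 ≠ -3.4641, the equation fails at this point, so it cannot hold for all real values of x and y for which both sides are defined.
The correct formula is tan(x+y) = (tan(x) + tan(y))/(1 - tan(x)tan(y)).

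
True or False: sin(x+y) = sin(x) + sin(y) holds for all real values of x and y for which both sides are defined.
Claim: sin(x+y) = sin(x) + sin(y).
Test a specific point where both sides are defined: x = π/2, y = π/4.
LHS = sin(x+y) ≈ 0.7071
RHS = sin(x) + sin(y) ≈ 1.7071
Since 0.7071 ≠ 1.7071, the equation fails at this point, so it cannot hold for all real values of x and y for which both sides are defined.
The correct expansion is sin(x+y) = sin(x)cos(y) + cos(x)sin(y); sine is not additive.

Conclusion: False.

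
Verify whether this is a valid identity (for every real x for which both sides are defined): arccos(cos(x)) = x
Claim: arccos(cos(x)) = x.
Test a specific point where both sides are defined: x = -π/2.
LHS = arccos(cos(x)) ≈ 1.5708
RHS = x ≈ -1.5708
Since 1.5708 ≠ -1.5708, the equation fails at this point, so it cannot hold for every real x for which both sides are defined.
arccos only returns values in [0, π], so arccos(cos(x)) = x holds only for x in that interval, not for all real x.

Conclusion: No, this is NOT an identity.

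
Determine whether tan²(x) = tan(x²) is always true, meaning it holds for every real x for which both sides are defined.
No, this is NOT an identity.

Claim: tan²(x) = tan(x²).
Test a specific point where both sides are defined: x = π/4.
LHS = tan²(x) ≈ 1.0000
RHS = tan(x²) ≈ 0.7092
Since 1.0000 ≠ 0.7092, the equation fails at this point, so it cannot hold for every real x for which both sides are defined.
tan²(x) means (tan x)², squaring the output; tan(x²) squares the input. These are different functions.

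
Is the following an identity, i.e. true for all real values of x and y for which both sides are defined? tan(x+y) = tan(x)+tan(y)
Claim: tan(x+y) = tan(x)+tan(y).
Test a specific point where both sides are defined: x = π/3, y = -π/6.
LHS = tan(x+y) ≈ 0.5774
RHS = tan(x)+tan(y) ≈ 1.1547
Since 0.5774 ≠ 1.1547, the equation fails at this point, so it cannot hold for all real values of x and y for which both sides are defined.
The correct formula is tan(x+y) = (tan(x) + tan(y))/(1 - tan(x)tan(y)).

Conclusion: No, this is NOT an identity.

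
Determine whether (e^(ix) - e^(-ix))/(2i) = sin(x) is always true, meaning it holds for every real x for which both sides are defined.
Claim: (e^(ix) - e^(-ix))/(2i) = sin(x).
Reasoning: By Euler's formula e^(ix) = cos(x) + i·sin(x) and e^(-ix) = cos(x) - i·sin(x). Subtracting cancels the cosine terms: e^(ix) - e^(-ix) = 2i·sin(x); divide by 2i.
So the two sides agree for every real x for which both sides are defined.

Conclusion: Yes, this is an identity.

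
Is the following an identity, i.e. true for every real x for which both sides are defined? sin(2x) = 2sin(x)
Claim: sin(2x) = 2sin(x).
Test a specific point where both sides are defined: x = 2π/3.
LHS = sin(2x) ≈ -0.8660
RHS = 2sin(x) ≈ 1.7321
Since -0.8660 ≠ 1.7321, the equation fails at this point, so it cannot hold for every real x for which both sides are defined.
The correct double-angle formula is sin(2x) = 2sin(x)cos(x).

Conclusion: No, this is NOT an identity.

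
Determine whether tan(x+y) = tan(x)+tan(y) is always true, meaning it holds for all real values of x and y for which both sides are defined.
Claim: tan(x+y) = tan(x)+tan(y).
Test a specific point where both sides are defined: x = π/4, y = -π/3.
LHS = tan(x+y) ≈ -0.2679
RHS = tan(x)+tan(y) ≈ -0.7321
Since -0.2679 ≠ -0.7321, the equation fails at this point, so it cannot hold for all real values of x and y for which both sides are defined.
The correct formula is tan(x+y) = (tan(x) + tan(y))/(1 - tan(x)tan(y)).

Conclusion: No, this is NOT an identity.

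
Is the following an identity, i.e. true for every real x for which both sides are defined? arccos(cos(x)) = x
Claim: arccos(cos(x)) = x.
Test a specific point where both sides are defined: x = -π/4.
LHS = arccos(cos(x)) ≈ 0.7854
RHS = x ≈ -0.7854
Since 0.7854 ≠ -0.7854, the equation fails at this point, so it cannot hold for every real x for which both sides are defined.
arccos only returns values in [0, π], so arccos(cos(x)) = x holds only for x in that interval, not for all real x.

Conclusion: No, this is NOT an identity.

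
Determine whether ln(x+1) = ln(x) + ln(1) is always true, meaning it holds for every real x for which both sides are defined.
No, this is NOT an identity.

Claim: ln(x+1) = ln(x) + ln(1).
Test a specific point where both sides are defined: x = 4.
LHS = ln(x+1) ≈ 1.6094
RHS = ln(x) + ln(1) ≈ 1.3863
Since 1.6094 ≠ 1.3863, the equation fails at this point, so it cannot hold for every real x for which both sides are defined.
ln(1) = 0, so the right side is just ln(x), which differs from ln(x+1).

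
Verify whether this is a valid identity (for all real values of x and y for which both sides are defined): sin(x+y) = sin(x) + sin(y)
Claim: sin(x+y) = sin(x) + sin(y).
Test a specific point where both sides are defined: x = π, y = 3π/4.
LHS = sin(x+y) ≈ -0.7071
RHS = sin(x) + sin(y) ≈ 0.7071
Since -0.7071 ≠ 0.7071, the equation fails at this point, so it cannot hold for all real values of x and y for which both sides are defined.
The correct expansion is sin(x+y) = sin(x)cos(y) + cos(x)sin(y); sine is not additive.

Conclusion: No, this is NOT an identity.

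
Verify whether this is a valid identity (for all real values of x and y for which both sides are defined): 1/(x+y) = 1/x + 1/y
No, this is NOT an identity.

Claim: 1/(x+y) = 1/x + 1/y.
Test a specific point where both sides are defined: x = -2, y = 1.
LHS = 1/(x+y) ≈ -1.0000
RHS = 1/x + 1/y ≈ 0.5000
Since -1.0000 ≠ 0.5000, the equation fails at this point, so it cannot hold for all real values of x and y for which both sides are defined.
1/x + 1/y = (x+y)/(xy), which is not 1/(x+y).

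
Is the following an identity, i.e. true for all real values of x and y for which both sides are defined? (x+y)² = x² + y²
Claim: (x+y)² = x² + y².
Test a specific point where both sides are defined: x = 5, y = 5.
LHS = (x+y)² ≈ 100.0000
RHS = x² + y² ≈ 50.0000
Since 100.0000 ≠ 50.0000, the equation fails at this point, so it cannot hold for all real values of x and y for which both sides are defined.
The correct expansion is (x+y)² = x² + 2xy + y²; the cross term 2xy is missing.

Conclusion: No, this is NOT an identity.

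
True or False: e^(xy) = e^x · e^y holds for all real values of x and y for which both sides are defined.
False.

Claim: e^(xy) = e^x · e^y.
Test a specific point where both sides are defined: x = 1, y = 1.
LHS = e^(xy) ≈ 2.7183
RHS = e^x · e^y ≈ 7.3891
Since 2.7183 ≠ 7.3891, the equation fails at this point, so it cannot hold for all real values of x and y for which both sides are defined.
e^x · e^y = e^(x+y), not e^(xy).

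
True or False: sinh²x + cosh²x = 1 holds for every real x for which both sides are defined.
False.

Claim: sinh²x + cosh²x = 1.
Test a specific point where both sides are defined: x = -1.
LHS = sinh²x + cosh²x ≈ 3.7622
RHS = 1 ≈ 1.0000
Since 3.7622 ≠ 1.0000, the equation fails at this point, so it cannot hold for every real x for which both sides are defined.
The correct hyperbolic identity is cosh²x - sinh²x = 1 (a difference); the sum sinh²x + cosh²x equals cosh(2x).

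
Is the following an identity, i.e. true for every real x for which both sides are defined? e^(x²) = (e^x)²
Claim: e^(x²) = (e^x)².
Test a specific point where both sides are defined: x = -2.
LHS = e^(x²) ≈ 54.5982
RHS = (e^x)² ≈ 0.0183
Since 54.5982 ≠ 0.0183, the equation fails at this point, so it cannot hold for every real x for which both sides are defined.
(e^x)² = e^(2x), and 2x ≠ x² in general.

Conclusion: No, this is NOT an identity.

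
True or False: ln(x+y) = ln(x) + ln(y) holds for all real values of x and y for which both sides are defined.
Claim: ln(x+y) = ln(x) + ln(y).
Test a specific point where both sides are defined: x = 1/2, y = 1/2.
LHS = ln(x+y) ≈ 0.0000
RHS = ln(x) + ln(y) ≈ -1.3863
Since 0.0000 ≠ -1.3863, the equation fails at this point, so it cannot hold for all real values of x and y for which both sides are defined.
ln(x) + ln(y) = ln(xy), not ln(x+y).

Conclusion: False.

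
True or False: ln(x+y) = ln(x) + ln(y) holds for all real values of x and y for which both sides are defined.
False.

Claim: ln(x+y) = ln(x) + ln(y).
Test a specific point where both sides are defined: x = 3/2, y = 1/2.
LHS = ln(x+y) ≈ 0.6931
RHS = ln(x) + ln(y) ≈ -0.2877
Since 0.6931 ≠ -0.2877, the equation fails at this point, so it cannot hold for all real values of x and y for which both sides are defined.
ln(x) + ln(y) = ln(xy), not ln(x+y).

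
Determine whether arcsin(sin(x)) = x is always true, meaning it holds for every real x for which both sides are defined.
Claim: arcsin(sin(x)) = x.
Test a specific point where both sides are defined: x = 3π/4.
LHS = arcsin(sin(x)) ≈ 0.7854
RHS = x ≈ 2.3562
Since 0.7854 ≠ 2.3562, the equation fails at this point, so it cannot hold for every real x for which both sides are defined.
arcsin only returns values in [-π/2, π/2], so arcsin(sin(x)) = x holds only for x in that interval, not for all real x.

Conclusion: No, this is NOT an identity.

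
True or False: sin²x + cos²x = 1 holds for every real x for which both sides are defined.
True.

Claim: sin²x + cos²x = 1.
Reasoning: The point (cos x, sin x) lies on the unit circle X² + Y² = 1, so cos²x + sin²x = 1 for every real x.
So the two sides agree for every real x for which both sides are defined.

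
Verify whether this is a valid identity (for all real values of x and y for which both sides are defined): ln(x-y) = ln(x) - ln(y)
Claim: ln(x-y) = ln(x) - ln(y).
Test a specific point where both sides are defined: x = 3/2, y = 1/2.
LHS = ln(x-y) ≈ 0.0000
RHS = ln(x) - ln(y) ≈ 1.0986
Since 0.0000 ≠ 1.0986, the equation fails at this point, so it cannot hold for all real values of x and y for which both sides are defined.
ln(x) - ln(y) = ln(x/y), not ln(x-y).

Conclusion: No, this is NOT an identity.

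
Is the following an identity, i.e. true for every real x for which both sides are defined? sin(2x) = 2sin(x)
Claim: sin(2x) = 2sin(x).
Test a specific point where both sides are defined: x = -π/3.
LHS = sin(2x) ≈ -0.8660
RHS = 2sin(x) ≈ -1.7321
Since -0.8660 ≠ -1.7321, the equation fails at this point, so it cannot hold for every real x for which both sides are defined.
The correct double-angle formula is sin(2x) = 2sin(x)cos(x).

Conclusion: No, this is NOT an identity.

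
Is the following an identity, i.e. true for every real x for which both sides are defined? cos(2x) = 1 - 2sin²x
Yes, this is an identity.

Claim: cos(2x) = 1 - 2sin²x.
Reasoning: cos(2x) = cos²x - sin²x. Replace cos²x by 1 - sin²x: (1 - sin²x) - sin²x = 1 - 2sin²x.
So the two sides agree for every real x for which both sides are defined.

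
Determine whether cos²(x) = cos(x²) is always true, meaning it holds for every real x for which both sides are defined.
Claim: cos²(x) = cos(x²).
Test a specific point where both sides are defined: x = -π/3.
LHS = cos²(x) ≈ 0.2500
RHS = cos(x²) ≈ 0.4566
Since 0.2500 ≠ 0.4566, the equation fails at this point, so it cannot hold for every real x for which both sides are defined.
cos²(x) means (cos x)², squaring the output; cos(x²) squares the input. These are different functions.

Conclusion: No, this is NOT an identity.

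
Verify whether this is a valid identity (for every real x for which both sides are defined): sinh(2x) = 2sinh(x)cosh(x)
Claim: sinh(2x) = 2sinh(x)cosh(x).
Reasoning: 2sinh(x)cosh(x) = 2 · (e^x - e^-x)/2 · (e^x + e^-x)/2 = (e^(2x) - e^(-2x))/2 = sinh(2x).
So the two sides agree for every real x for which both sides are defined.

Conclusion: Yes, this is an identity.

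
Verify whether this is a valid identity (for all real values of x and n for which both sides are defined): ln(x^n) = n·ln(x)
Claim: ln(x^n) = n·ln(x).
Reasoning: The right side requires x > 0. For x > 0, x^n = (e^(ln x))^n = e^(n·ln x), so taking ln of both sides gives ln(x^n) = n·ln(x).
So the two sides agree for all real values of x and n for which both sides are defined.

Conclusion: Yes, this is an identity.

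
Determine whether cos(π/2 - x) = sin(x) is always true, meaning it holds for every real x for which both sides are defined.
Claim: cos(π/2 - x) = sin(x).
Reasoning: Use cos(u - v) = cos(u)cos(v) + sin(u)sin(v) with u = π/2, v = x: cos(π/2)cos(x) + sin(π/2)sin(x) = 0·cos(x) + 1·sin(x) = sin(x).
So the two sides agree for every real x for which both sides are defined.

Conclusion: Yes, this is an identity.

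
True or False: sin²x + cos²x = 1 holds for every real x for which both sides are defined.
True.

Claim: sin²x + cos²x = 1.
Reasoning: The point (cos x, sin x) lies on the unit circle X² + Y² = 1, so cos²x + sin²x = 1 for every real x.
So the two sides agree for every real x for which both sides are defined.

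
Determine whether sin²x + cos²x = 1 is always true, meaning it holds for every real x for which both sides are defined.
Yes, this is an identity.

Claim: sin²x + cos²x = 1.
Reasoning: The point (cos x, sin x) lies on the unit circle X² + Y² = 1, so cos²x + sin²x = 1 for every real x.
So the two sides agree for every real x for which both sides are defined.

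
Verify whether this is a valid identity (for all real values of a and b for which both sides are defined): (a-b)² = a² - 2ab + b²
Yes, this is an identity.

Claim: (a-b)² = a² - 2ab + b².
Reasoning: Expand: (a-b)² = (a-b)(a-b) = a·a - a·b - b·a + b·b = a² - 2ab + b².
So the two sides agree for all real values of a and b for which both sides are defined.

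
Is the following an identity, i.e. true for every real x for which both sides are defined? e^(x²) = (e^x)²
No, this is NOT an identity.

Claim: e^(x²) = (e^x)².
Test a specific point where both sides are defined: x = 3/2.
LHS = e^(x²) ≈ 9.4877
RHS = (e^x)² ≈ 20.0855
Since 9.4877 ≠ 20.0855, the equation fails at this point, so it cannot hold for every real x for which both sides are defined.
(e^x)² = e^(2x), and 2x ≠ x² in general.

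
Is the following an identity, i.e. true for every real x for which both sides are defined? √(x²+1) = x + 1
Claim: √(x²+1) = x + 1.
Test a specific point where both sides are defined: x = 3.
LHS = √(x²+1) ≈ 3.1623
RHS = x + 1 ≈ 4.0000
Since 3.1623 ≠ 4.0000, the equation fails at this point, so it cannot hold for every real x for which both sides are defined.
(x+1)² = x² + 2x + 1 ≠ x² + 1 unless x = 0.

Conclusion: No, this is NOT an identity.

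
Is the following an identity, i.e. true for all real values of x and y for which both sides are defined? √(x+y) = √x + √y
No, this is NOT an identity.

Claim: √(x+y) = √x + √y.
Test a specific point where both sides are defined: x = 1/2, y = 1.
LHS = √(x+y) ≈ 1.2247
RHS = √x + √y ≈ 1.7071
Since 1.2247 ≠ 1.7071, the equation fails at this point, so it cannot hold for all real values of x and y for which both sides are defined.
Squaring the right side gives x + 2√(xy) + y, not x + y.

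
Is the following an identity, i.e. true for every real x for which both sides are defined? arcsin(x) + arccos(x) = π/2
Yes, this is an identity.

Claim: arcsin(x) + arccos(x) = π/2.
Reasoning: Both sides are defined for -1 ≤ x ≤ 1. Let θ = arcsin(x), so sin θ = x and θ ∈ [-π/2, π/2]. Then cos(π/2 - θ) = sin θ = x and π/2 - θ ∈ [0, π], which is exactly the range of arccos, so arccos(x) = π/2 - θ. Adding: arcsin(x) + arccos(x) = θ + (π/2 - θ) = π/2.
So the two sides agree for every real x for which both sides are defined.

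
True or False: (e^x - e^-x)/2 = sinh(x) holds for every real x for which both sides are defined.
True.

Claim: (e^x - e^-x)/2 = sinh(x).
Reasoning: This is exactly the definition of the hyperbolic sine: sinh(x) := (e^x - e^-x)/2.
So the two sides agree for every real x for which both sides are defined.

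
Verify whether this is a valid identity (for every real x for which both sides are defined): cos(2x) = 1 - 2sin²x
Claim: cos(2x) = 1 - 2sin²x.
Reasoning: cos(2x) = cos²x - sin²x. Replace cos²x by 1 - sin²x: (1 - sin²x) - sin²x = 1 - 2sin²x.
So the two sides agree for every real x for which both sides are defined.

Conclusion: Yes, this is an identity.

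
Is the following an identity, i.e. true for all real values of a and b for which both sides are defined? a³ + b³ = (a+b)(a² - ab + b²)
Claim: a³ + b³ = (a+b)(a² - ab + b²).
Reasoning: Expand the right side: (a+b)(a² - ab + b²) = a³ - a²b + ab² + a²b - ab² + b³ = a³ + b³ (the middle terms cancel in pairs).
So the two sides agree for all real values of a and b for which both sides are defined.

Conclusion: Yes, this is an identity.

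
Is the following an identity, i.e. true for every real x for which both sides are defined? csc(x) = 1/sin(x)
Claim: csc(x) = 1/sin(x).
Reasoning: csc(x) is by definition the reciprocal of sin(x), wherever sin(x) ≠ 0.
So the two sides agree for every real x for which both sides are defined.

Conclusion: Yes, this is an identity.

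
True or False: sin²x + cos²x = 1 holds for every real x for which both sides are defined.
True.

Claim: sin²x + cos²x = 1.
Reasoning: The point (cos x, sin x) lies on the unit circle X² + Y² = 1, so cos²x + sin²x = 1 for every real x.
So the two sides agree for every real x for which both sides are defined.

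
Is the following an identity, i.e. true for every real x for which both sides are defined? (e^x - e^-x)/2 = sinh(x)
Yes, this is an identity.

Claim: (e^x - e^-x)/2 = sinh(x).
Reasoning: This is exactly the definition of the hyperbolic sine: sinh(x) := (e^x - e^-x)/2.
So the two sides agree for every real x for which both sides are defined.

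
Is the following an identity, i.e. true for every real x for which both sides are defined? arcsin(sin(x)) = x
No, this is NOT an identity.

Claim: arcsin(sin(x)) = x.
Test a specific point where both sides are defined: x = 2π/3.
LHS = arcsin(sin(x)) ≈ 1.0472
RHS = x ≈ 2.0944
Since 1.0472 ≠ 2.0944, the equation fails at this point, so it cannot hold for every real x for which both sides are defined.
arcsin only returns values in [-π/2, π/2], so arcsin(sin(x)) = x holds only for x in that interval, not for all real x.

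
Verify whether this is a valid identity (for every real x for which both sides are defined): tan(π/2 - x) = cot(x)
Yes, this is an identity.

Claim: tan(π/2 - x) = cot(x).
Reasoning: tan(π/2 - x) = sin(π/2 - x)/cos(π/2 - x) = cos(x)/sin(x) = cot(x), using the cofunction identities sin(π/2 - x) = cos(x) and cos(π/2 - x) = sin(x).
So the two sides agree for every real x for which both sides are defined.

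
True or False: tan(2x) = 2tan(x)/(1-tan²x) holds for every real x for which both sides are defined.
True.

Claim: tan(2x) = 2tan(x)/(1-tan²x).
Reasoning: tan(2x) = sin(2x)/cos(2x) = 2sin(x)cos(x) / (cos²x - sin²x). Divide numerator and denominator by cos²x: 2tan(x) / (1 - tan²x).
So the two sides agree for every real x for which both sides are defined.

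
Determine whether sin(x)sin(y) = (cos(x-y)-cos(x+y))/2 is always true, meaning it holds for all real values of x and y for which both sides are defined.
Claim: sin(x)sin(y) = (cos(x-y)-cos(x+y))/2.
Reasoning: cos(x-y) = cos(x)cos(y) + sin(x)sin(y) and cos(x+y) = cos(x)cos(y) - sin(x)sin(y). Subtracting, cos(x-y) - cos(x+y) = 2sin(x)sin(y); divide by 2.
So the two sides agree for all real values of x and y for which both sides are defined.

Conclusion: Yes, this is an identity.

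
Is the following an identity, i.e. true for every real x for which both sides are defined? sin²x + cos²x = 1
Yes, this is an identity.

Claim: sin²x + cos²x = 1.
Reasoning: The point (cos x, sin x) lies on the unit circle X² + Y² = 1, so cos²x + sin²x = 1 for every real x.
So the two sides agree for every real x for which both sides are defined.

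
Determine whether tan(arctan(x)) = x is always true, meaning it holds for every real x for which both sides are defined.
Claim: tan(arctan(x)) = x.
Reasoning: For every real x, arctan(x) is by definition the angle in (-π/2, π/2) whose tangent equals x. Taking the tangent of that angle returns x.
So the two sides agree for every real x for which both sides are defined.

Conclusion: Yes, this is an identity.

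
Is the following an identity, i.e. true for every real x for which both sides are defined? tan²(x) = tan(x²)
No, this is NOT an identity.

Claim: tan²(x) = tan(x²).
Test a specific point where both sides are defined: x = -π/6.
LHS = tan²(x) ≈ 0.3333
RHS = tan(x²) ≈ 0.2812
Since 0.3333 ≠ 0.2812, the equation fails at this point, so it cannot hold for every real x for which both sides are defined.
tan²(x) means (tan x)², squaring the output; tan(x²) squares the input. These are different functions.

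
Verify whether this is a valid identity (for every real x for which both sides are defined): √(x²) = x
Claim: √(x²) = x.
Test a specific point where both sides are defined: x = -2.
LHS = √(x²) ≈ 2.0000
RHS = x ≈ -2.0000
Since 2.0000 ≠ -2.0000, the equation fails at this point, so it cannot hold for every real x for which both sides are defined.
√(x²) = |x|, which differs from x whenever x < 0 (both sides are defined for every real x).

Conclusion: No, this is NOT an identity.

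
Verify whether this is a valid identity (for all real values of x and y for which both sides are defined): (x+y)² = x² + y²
Claim: (x+y)² = x² + y².
Test a specific point where both sides are defined: x = -2, y = -2.
LHS = (x+y)² ≈ 16.0000
RHS = x² + y² ≈ 8.0000
Since 16.0000 ≠ 8.0000, the equation fails at this point, so it cannot hold for all real values of x and y for which both sides are defined.
The correct expansion is (x+y)² = x² + 2xy + y²; the cross term 2xy is missing.

Conclusion: No, this is NOT an identity.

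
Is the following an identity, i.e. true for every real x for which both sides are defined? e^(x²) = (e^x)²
Claim: e^(x²) = (e^x)².
Test a specific point where both sides are defined: x = -2.
LHS = e^(x²) ≈ 54.5982
RHS = (e^x)² ≈ 0.0183
Since 54.5982 ≠ 0.0183, the equation fails at this point, so it cannot hold for every real x for which both sides are defined.
(e^x)² = e^(2x), and 2x ≠ x² in general.

Conclusion: No, this is NOT an identity.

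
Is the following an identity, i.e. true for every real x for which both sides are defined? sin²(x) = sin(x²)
Claim: sin²(x) = sin(x²).
Test a specific point where both sides are defined: x = π/2.
LHS = sin²(x) ≈ 1.0000
RHS = sin(x²) ≈ 0.6243
Since 1.0000 ≠ 0.6243, the equation fails at this point, so it cannot hold for every real x for which both sides are defined.
sin²(x) means (sin x)², squaring the output; sin(x²) squares the input. These are different functions.

Conclusion: No, this is NOT an identity.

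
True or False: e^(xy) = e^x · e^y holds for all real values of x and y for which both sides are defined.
Claim: e^(xy) = e^x · e^y.
Test a specific point where both sides are defined: x = 1/2, y = 1.
LHS = e^(xy) ≈ 1.6487
RHS = e^x · e^y ≈ 4.4817
Since 1.6487 ≠ 4.4817, the equation fails at this point, so it cannot hold for all real values of x and y for which both sides are defined.
e^x · e^y = e^(x+y), not e^(xy).

Conclusion: False.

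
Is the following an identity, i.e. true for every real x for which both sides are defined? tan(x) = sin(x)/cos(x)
Yes, this is an identity.

Claim: tan(x) = sin(x)/cos(x).
Reasoning: For an angle x whose terminal point on the unit circle is (cos x, sin x), tan(x) is defined as the ratio (second coordinate)/(first coordinate) = sin(x)/cos(x), wherever cos(x) ≠ 0.
So the two sides agree for every real x for which both sides are defined.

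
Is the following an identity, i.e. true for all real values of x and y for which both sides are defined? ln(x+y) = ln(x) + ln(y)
No, this is NOT an identity.

Claim: ln(x+y) = ln(x) + ln(y).
Test a specific point where both sides are defined: x = 3/2, y = 3/2.
LHS = ln(x+y) ≈ 1.0986
RHS = ln(x) + ln(y) ≈ 0.8109
Since 1.0986 ≠ 0.8109, the equation fails at this point, so it cannot hold for all real values of x and y for which both sides are defined.
ln(x) + ln(y) = ln(xy), not ln(x+y).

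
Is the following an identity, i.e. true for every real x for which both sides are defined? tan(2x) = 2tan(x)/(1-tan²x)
Claim: tan(2x) = 2tan(x)/(1-tan²x).
Reasoning: tan(2x) = sin(2x)/cos(2x) = 2sin(x)cos(x) / (cos²x - sin²x). Divide numerator and denominator by cos²x: 2tan(x) / (1 - tan²x).
So the two sides agree for every real x for which both sides are defined.

Conclusion: Yes, this is an identity.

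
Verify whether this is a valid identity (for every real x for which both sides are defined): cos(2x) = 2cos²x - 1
Claim: cos(2x) = 2cos²x - 1.
Reasoning: cos(2x) = cos²x - sin²x. Replace sin²x by 1 - cos²x: cos²x - (1 - cos²x) = 2cos²x - 1.
So the two sides agree for every real x for which both sides are defined.

Conclusion: Yes, this is an identity.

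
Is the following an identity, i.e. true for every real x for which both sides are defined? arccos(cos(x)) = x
Claim: arccos(cos(x)) = x.
Test a specific point where both sides are defined: x = -π/2.
LHS = arccos(cos(x)) ≈ 1.5708
RHS = x ≈ -1.5708
Since 1.5708 ≠ -1.5708, the equation fails at this point, so it cannot hold for every real x for which both sides are defined.
arccos only returns values in [0, π], so arccos(cos(x)) = x holds only for x in that interval, not for all real x.

Conclusion: No, this is NOT an identity.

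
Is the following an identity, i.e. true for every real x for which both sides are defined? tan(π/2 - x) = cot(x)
Yes, this is an identity.

Claim: tan(π/2 - x) = cot(x).
Reasoning: tan(π/2 - x) = sin(π/2 - x)/cos(π/2 - x) = cos(x)/sin(x) = cot(x), using the cofunction identities sin(π/2 - x) = cos(x) and cos(π/2 - x) = sin(x).
So the two sides agree for every real x for which both sides are defined.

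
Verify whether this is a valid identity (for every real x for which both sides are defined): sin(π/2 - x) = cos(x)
Yes, this is an identity.

Claim: sin(π/2 - x) = cos(x).
Reasoning: Use sin(u - v) = sin(u)cos(v) - cos(u)sin(v) with u = π/2, v = x: sin(π/2)cos(x) - cos(π/2)sin(x) = 1·cos(x) - 0·sin(x) = cos(x).
So the two sides agree for every real x for which both sides are defined.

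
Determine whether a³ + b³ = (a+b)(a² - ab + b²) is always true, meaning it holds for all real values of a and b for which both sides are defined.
Yes, this is an identity.

Claim: a³ + b³ = (a+b)(a² - ab + b²).
Reasoning: Expand the right side: (a+b)(a² - ab + b²) = a³ - a²b + ab² + a²b - ab² + b³ = a³ + b³ (the middle terms cancel in pairs).
So the two sides agree for all real values of a and b for which both sides are defined.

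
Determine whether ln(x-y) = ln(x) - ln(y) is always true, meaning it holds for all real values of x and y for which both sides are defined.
No, this is NOT an identity.

Claim: ln(x-y) = ln(x) - ln(y).
Test a specific point where both sides are defined: x = 2, y = 1.
LHS = ln(x-y) ≈ 0.0000
RHS = ln(x) - ln(y) ≈ 0.6931
Since 0.0000 ≠ 0.6931, the equation fails at this point, so it cannot hold for all real values of x and y for which both sides are defined.
ln(x) - ln(y) = ln(x/y), not ln(x-y).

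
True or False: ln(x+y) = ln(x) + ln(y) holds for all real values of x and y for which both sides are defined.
Claim: ln(x+y) = ln(x) + ln(y).
Test a specific point where both sides are defined: x = 1, y = 5.
LHS = ln(x+y) ≈ 1.7918
RHS = ln(x) + ln(y) ≈ 1.6094
Since 1.7918 ≠ 1.6094, the equation fails at this point, so it cannot hold for all real values of x and y for which both sides are defined.
ln(x) + ln(y) = ln(xy), not ln(x+y).

Conclusion: False.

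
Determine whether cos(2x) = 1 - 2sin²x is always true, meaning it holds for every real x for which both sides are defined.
Yes, this is an identity.

Claim: cos(2x) = 1 - 2sin²x.
Reasoning: cos(2x) = cos²x - sin²x. Replace cos²x by 1 - sin²x: (1 - sin²x) - sin²x = 1 - 2sin²x.
So the two sides agree for every real x for which both sides are defined.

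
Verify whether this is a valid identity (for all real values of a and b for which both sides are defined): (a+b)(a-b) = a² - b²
Claim: (a+b)(a-b) = a² - b².
Reasoning: Expand: (a+b)(a-b) = a² - ab + ba - b² = a² - b² (the cross terms cancel).
So the two sides agree for all real values of a and b for which both sides are defined.

Conclusion: Yes, this is an identity.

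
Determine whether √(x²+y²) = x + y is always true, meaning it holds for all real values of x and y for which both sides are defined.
Claim: √(x²+y²) = x + y.
Test a specific point where both sides are defined: x = 2, y = 2.
LHS = √(x²+y²) ≈ 2.8284
RHS = x + y ≈ 4.0000
Since 2.8284 ≠ 4.0000, the equation fails at this point, so it cannot hold for all real values of x and y for which both sides are defined.
(x+y)² = x² + 2xy + y², not x² + y², so the square root does not split this way.

Conclusion: No, this is NOT an identity.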